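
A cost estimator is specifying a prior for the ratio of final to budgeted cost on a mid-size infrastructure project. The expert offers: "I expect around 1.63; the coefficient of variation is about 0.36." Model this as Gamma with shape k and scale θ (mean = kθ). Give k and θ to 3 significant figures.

For Gamma(k, scale θ): mean = kθ, variance = kθ², so CV = 1/√k.
CV = 0.36, hence k = 1/CV² = 7.72.
Then θ = mean/k = 1.63/7.72 = 0.211.

k ≈ 7.72, θ ≈ 0.211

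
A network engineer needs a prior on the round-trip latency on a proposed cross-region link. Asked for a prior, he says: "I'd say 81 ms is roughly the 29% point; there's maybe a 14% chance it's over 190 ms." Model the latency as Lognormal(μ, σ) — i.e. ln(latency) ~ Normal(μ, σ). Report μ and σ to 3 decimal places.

If T ~ Lognormal(μ,σ) then ln T ~ Normal(μ,σ), so the p-quantile of ln T is μ + z_p·σ.
ln(81) = 4.394 and ln(190) = 5.247; z_{0.29} = -0.5534, z_{0.86} = 1.08.
σ = (5.247 − 4.394)/(1.08 − (-0.5534)) = 0.522.
μ = 4.394 − (-0.5534)·0.522 = 4.683.

μ ≈ 4.683, σ ≈ 0.522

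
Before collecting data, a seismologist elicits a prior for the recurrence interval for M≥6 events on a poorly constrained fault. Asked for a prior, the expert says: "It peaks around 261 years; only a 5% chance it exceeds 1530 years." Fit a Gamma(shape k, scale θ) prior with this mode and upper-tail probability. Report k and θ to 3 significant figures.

Gamma(k,θ) with k>1 has mode (k−1)θ, so θ = 261/(k−1).
Need P(X < 1530) = 0.95 with θ tied to k this way. Start at k = 2, θ = 261: P(X<1530) ≈ 0.980.
Too high — lower k to spread out. Iterating converges to k ≈ 1.73.
Then θ = 261/(1.73−1) ≈ 355.

k ≈ 1.73, θ ≈ 355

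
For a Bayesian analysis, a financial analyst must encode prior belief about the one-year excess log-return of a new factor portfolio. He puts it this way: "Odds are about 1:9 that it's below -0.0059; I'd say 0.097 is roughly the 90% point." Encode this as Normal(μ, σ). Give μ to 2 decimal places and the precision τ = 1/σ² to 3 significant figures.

For Normal(μ,σ), the p-quantile is μ + z_p·σ. Here z_{0.1} = -1.282, z_{0.9} = 1.282.
So -0.0059 = μ − 1.282σ and 0.097 = μ + 1.282σ.
Subtracting: σ = (0.097 − -0.0059)/(1.282 − (-1.282)) = 0.04.
Then μ = -0.0059 − (-1.282)·0.04 = 0.05.
Precision τ = 1/σ² = 1/0.04015² = 620.

μ = 0.05, τ = 620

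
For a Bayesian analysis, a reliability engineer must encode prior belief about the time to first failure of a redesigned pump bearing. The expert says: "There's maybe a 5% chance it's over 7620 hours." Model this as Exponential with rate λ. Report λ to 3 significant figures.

P(T > 7620.0) = e^(−λ·7620.0) = 0.05, so λ = −ln(0.05)/7620.0 = 0.000393.

λ ≈ 0.000393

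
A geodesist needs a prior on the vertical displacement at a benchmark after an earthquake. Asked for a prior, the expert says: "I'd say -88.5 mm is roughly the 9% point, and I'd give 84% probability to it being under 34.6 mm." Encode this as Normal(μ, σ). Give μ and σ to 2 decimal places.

The p-quantile of Normal(μ,σ) is μ + z_p·σ, with z_{0.09} = -1.341 and z_{0.84} = 0.9945.
Eliminate σ: μ = (z₂·x₁ − z₁·x₂)/(z₂ − z₁) = (0.9945·-88.5 − (-1.341)·34.6)/2.335 = -17.82.
Then σ = (x₂ − x₁)/(z₂ − z₁) = (34.6 − -88.5)/2.335 = 52.71.

μ = -17.82, σ = 52.71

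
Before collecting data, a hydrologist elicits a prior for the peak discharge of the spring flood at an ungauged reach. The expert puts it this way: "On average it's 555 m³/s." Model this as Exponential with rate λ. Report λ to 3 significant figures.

λ ≈ 0.0018

Exponential mean = 1/λ, so λ = 1/555.0 = 0.0018.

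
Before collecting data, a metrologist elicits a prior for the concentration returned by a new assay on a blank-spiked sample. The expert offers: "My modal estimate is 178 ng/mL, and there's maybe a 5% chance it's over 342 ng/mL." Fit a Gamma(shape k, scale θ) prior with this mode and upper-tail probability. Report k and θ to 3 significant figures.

k ≈ 7.51, θ ≈ 27.3

Gamma(k,θ) with k>1 has mode (k−1)θ, so θ = 178/(k−1).
Need P(X < 342) = 0.95 with θ tied to k this way. Start at k = 2, θ = 178: P(X<342) ≈ 0.572.
Too low — raise k to concentrate. Iterating converges to k ≈ 7.51.
Then θ = 178/(7.51−1) ≈ 27.3.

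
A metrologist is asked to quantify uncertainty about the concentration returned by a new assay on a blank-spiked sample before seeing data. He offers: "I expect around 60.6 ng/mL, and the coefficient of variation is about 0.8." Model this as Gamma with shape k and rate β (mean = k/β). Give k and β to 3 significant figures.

For Gamma(k, rate β): mean = k/β, variance = k/β², so CV = 1/√k.
CV = 0.8, hence k = 1/CV² = 1.56.
Then β = k/mean = 1.56/60.6 = 0.0258.

k ≈ 1.56, β ≈ 0.0258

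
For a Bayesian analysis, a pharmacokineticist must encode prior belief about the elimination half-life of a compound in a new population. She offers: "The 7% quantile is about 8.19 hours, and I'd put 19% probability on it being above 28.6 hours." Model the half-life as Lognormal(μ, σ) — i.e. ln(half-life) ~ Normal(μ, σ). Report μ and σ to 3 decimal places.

μ ≈ 2.887, σ ≈ 0.531

If T ~ Lognormal(μ,σ) then ln T ~ Normal(μ,σ), so the p-quantile of ln T is μ + z_p·σ.
ln(8.19) = 2.103 and ln(28.6) = 3.353; z_{0.07} = -1.476, z_{0.81} = 0.8779.
σ = (3.353 − 2.103)/(0.8779 − (-1.476)) = 0.531.
μ = 2.103 − (-1.476)·0.531 = 2.887.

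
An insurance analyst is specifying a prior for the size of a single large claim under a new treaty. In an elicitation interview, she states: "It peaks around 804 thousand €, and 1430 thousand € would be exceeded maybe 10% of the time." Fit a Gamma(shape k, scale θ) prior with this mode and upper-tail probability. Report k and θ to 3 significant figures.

k ≈ 6.74, θ ≈ 140

Gamma(k,θ) with k>1 has mode (k−1)θ, so θ = 804/(k−1).
Need P(X < 1430) = 0.9 with θ tied to k this way. Start at k = 2, θ = 804: P(X<1430) ≈ 0.531.
Too low — raise k to concentrate. Iterating converges to k ≈ 6.74.
Then θ = 804/(6.74−1) ≈ 140.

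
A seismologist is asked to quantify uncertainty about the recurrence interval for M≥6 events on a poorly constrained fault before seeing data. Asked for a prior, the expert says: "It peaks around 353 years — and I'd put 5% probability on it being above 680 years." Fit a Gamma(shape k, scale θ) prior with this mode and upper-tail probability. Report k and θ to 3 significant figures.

k ≈ 7.46, θ ≈ 54.6

Gamma(k,θ) with k>1 has mode (k−1)θ, so θ = 353/(k−1).
Need P(X < 680) = 0.95 with θ tied to k this way. Start at k = 2, θ = 353: P(X<680) ≈ 0.574.
Too low — raise k to concentrate. Iterating converges to k ≈ 7.46.
Then θ = 353/(7.46−1) ≈ 54.6.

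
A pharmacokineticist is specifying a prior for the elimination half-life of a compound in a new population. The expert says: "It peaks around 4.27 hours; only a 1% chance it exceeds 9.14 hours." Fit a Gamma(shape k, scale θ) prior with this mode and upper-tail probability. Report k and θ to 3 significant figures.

k ≈ 9.37, θ ≈ 0.51

Gamma(k,θ) with k>1 has mode (k−1)θ, so θ = 4.27/(k−1).
Need P(X < 9.14) = 0.99 with θ tied to k this way. Start at k = 2, θ = 4.27: P(X<9.14) ≈ 0.631.
Too low — raise k to concentrate. Iterating converges to k ≈ 9.37.
Then θ = 4.27/(9.37−1) ≈ 0.51.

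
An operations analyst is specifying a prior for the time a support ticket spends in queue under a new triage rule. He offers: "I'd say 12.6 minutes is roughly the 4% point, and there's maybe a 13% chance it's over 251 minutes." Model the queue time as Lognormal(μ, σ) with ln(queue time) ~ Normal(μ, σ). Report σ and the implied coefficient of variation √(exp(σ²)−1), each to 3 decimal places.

σ ≈ 1.040, CV ≈ 1.396

If T ~ Lognormal(μ,σ) then ln T ~ Normal(μ,σ), so the p-quantile of ln T is μ + z_p·σ.
ln(12.6) = 2.534 and ln(251) = 5.525; z_{0.04} = -1.751, z_{0.87} = 1.126.
σ = (5.525 − 2.534)/(1.126 − (-1.751)) = 1.040.
μ = 2.534 − (-1.751)·1.040 = 4.354.
CV = √(exp(σ²)−1) = √(exp(1.0813)−1) = 1.396.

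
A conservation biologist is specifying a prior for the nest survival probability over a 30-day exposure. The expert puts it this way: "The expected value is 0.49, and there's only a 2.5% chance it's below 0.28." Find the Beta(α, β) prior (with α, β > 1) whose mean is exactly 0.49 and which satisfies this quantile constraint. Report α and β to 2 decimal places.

α ≈ 9.84, β ≈ 10.24

With mean 0.49 fixed, write α = 0.49s, β = 0.51s where s = α+β.
Need P(θ < 0.28) = 0.025 under Beta(0.49s, 0.51s). Normal approximation: (q−m)/√(m(1−m)/s) ≈ z_{0.025} = -1.96, so s ≈ 0.49·0.51·(-1.96)²/(0.28−0.49)² = 21.8.
At s = 21.8: P(θ<0.28) ≈ 0.021. Adjusting to match 0.025 gives s ≈ 20.08.
So α = 0.49·20.08 ≈ 9.84, β = 0.51·20.08 ≈ 10.24.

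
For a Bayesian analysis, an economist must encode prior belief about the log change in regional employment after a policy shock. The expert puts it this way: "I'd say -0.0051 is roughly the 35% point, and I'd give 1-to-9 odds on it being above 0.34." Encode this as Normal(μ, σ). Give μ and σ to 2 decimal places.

For Normal(μ,σ), the p-quantile is μ + z_p·σ. Here z_{0.35} = -0.3853, z_{0.9} = 1.282.
So -0.0051 = μ − 0.3853σ and 0.34 = μ + 1.282σ.
Subtracting: σ = (0.34 − -0.0051)/(1.282 − (-0.3853)) = 0.21.
Then μ = -0.0051 − (-0.3853)·0.21 = 0.07.

μ = 0.07, σ = 0.21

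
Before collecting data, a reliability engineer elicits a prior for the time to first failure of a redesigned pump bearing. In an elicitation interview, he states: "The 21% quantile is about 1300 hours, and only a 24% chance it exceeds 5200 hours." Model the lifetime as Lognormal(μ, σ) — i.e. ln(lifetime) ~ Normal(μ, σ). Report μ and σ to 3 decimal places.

μ ≈ 7.909, σ ≈ 0.916

If T ~ Lognormal(μ,σ) then ln T ~ Normal(μ,σ), so the p-quantile of ln T is μ + z_p·σ.
ln(1300) = 7.17 and ln(5200) = 8.556; z_{0.21} = -0.8064, z_{0.76} = 0.7063.
σ = (8.556 − 7.17)/(0.7063 − (-0.8064)) = 0.916.
μ = 7.17 − (-0.8064)·0.916 = 7.909.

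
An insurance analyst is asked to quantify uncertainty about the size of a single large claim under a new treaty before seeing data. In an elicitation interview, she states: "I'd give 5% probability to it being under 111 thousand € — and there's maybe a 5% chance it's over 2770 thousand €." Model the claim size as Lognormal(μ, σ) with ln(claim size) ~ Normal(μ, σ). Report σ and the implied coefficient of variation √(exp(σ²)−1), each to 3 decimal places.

σ ≈ 0.978, CV ≈ 1.266

If T ~ Lognormal(μ,σ) then ln T ~ Normal(μ,σ), so the p-quantile of ln T is μ + z_p·σ.
ln(111) = 4.71 and ln(2770) = 7.927; z_{0.05} = -1.645, z_{0.95} = 1.645.
σ = (7.927 − 4.71)/(1.645 − (-1.645)) = 0.978.
μ = 4.71 − (-1.645)·0.978 = 6.318.
CV = √(exp(σ²)−1) = √(exp(0.9563)−1) = 1.266.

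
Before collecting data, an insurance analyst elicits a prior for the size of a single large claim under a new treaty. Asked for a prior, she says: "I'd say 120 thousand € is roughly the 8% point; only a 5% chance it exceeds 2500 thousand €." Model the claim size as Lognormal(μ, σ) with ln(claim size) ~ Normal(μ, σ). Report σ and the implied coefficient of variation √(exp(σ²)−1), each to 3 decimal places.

If T ~ Lognormal(μ,σ) then ln T ~ Normal(μ,σ), so the p-quantile of ln T is μ + z_p·σ.
ln(120) = 4.787 and ln(2500) = 7.824; z_{0.08} = -1.405, z_{0.95} = 1.645.
σ = (7.824 − 4.787)/(1.645 − (-1.405)) = 0.996.
μ = 4.787 − (-1.405)·0.996 = 6.186.
CV = √(exp(σ²)−1) = √(exp(0.9913)−1) = 1.302.

σ ≈ 0.996, CV ≈ 1.302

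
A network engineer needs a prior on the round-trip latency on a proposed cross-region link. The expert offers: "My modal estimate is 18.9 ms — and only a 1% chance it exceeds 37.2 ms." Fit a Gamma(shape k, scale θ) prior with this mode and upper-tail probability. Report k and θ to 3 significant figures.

Gamma(k,θ) with k>1 has mode (k−1)θ, so θ = 18.9/(k−1).
Need P(X < 37.2) = 0.99 with θ tied to k this way. Start at k = 2, θ = 18.9: P(X<37.2) ≈ 0.585.
Too low — raise k to concentrate. Iterating converges to k ≈ 11.7.
Then θ = 18.9/(11.7−1) ≈ 1.76.

k ≈ 11.7, θ ≈ 1.76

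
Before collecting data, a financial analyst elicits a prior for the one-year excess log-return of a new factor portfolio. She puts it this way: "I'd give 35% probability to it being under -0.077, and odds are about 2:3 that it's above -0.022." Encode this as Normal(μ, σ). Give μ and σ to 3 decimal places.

The p-quantile of Normal(μ,σ) is μ + z_p·σ, with z_{0.35} = -0.3853 and z_{0.6} = 0.2533.
Eliminate σ: μ = (z₂·x₁ − z₁·x₂)/(z₂ − z₁) = (0.2533·-0.077 − (-0.3853)·-0.022)/0.6387 = -0.044.
Then σ = (x₂ − x₁)/(z₂ − z₁) = (-0.022 − -0.077)/0.6387 = 0.086.

μ = -0.044, σ = 0.086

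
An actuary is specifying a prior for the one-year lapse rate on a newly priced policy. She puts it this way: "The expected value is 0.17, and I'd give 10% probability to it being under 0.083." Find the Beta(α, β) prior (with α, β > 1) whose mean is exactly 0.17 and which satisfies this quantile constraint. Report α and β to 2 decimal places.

α ≈ 4.35, β ≈ 21.24

With mean 0.17 fixed, write α = 0.17s, β = 0.83s where s = α+β.
Need P(θ < 0.083) = 0.1 under Beta(0.17s, 0.83s). Normal approximation: (q−m)/√(m(1−m)/s) ≈ z_{0.1} = -1.28, so s ≈ 0.17·0.83·(-1.28)²/(0.083−0.17)² = 30.6.
At s = 30.6: P(θ<0.083) ≈ 0.077. Adjusting to match 0.1 gives s ≈ 25.60.
So α = 0.17·25.60 ≈ 4.35, β = 0.83·25.60 ≈ 21.24.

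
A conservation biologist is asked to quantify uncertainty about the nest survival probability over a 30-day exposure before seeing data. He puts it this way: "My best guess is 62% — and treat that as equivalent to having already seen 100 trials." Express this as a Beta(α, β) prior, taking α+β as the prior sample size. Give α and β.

α = 62, β = 38

Under the effective-sample-size interpretation, Beta(α, β) has prior mean α/(α+β) and prior sample size α+β.
So α+β = 100 and α/(α+β) = 0.62, giving α = 0.62·100 = 62 and β = 100 − 62 = 38.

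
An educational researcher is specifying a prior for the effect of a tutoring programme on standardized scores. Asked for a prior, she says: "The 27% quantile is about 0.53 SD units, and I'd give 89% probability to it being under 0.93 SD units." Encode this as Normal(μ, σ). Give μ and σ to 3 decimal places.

The p-quantile of Normal(μ,σ) is μ + z_p·σ, with z_{0.27} = -0.6128 and z_{0.89} = 1.227.
Eliminate σ: μ = (z₂·x₁ − z₁·x₂)/(z₂ − z₁) = (1.227·0.53 − (-0.6128)·0.93)/1.839 = 0.663.
Then σ = (x₂ − x₁)/(z₂ − z₁) = (0.93 − 0.53)/1.839 = 0.217.

μ = 0.663, σ = 0.217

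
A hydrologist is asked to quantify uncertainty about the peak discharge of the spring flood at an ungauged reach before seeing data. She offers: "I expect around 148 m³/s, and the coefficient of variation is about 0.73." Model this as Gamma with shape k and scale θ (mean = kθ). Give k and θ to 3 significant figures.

k ≈ 1.88, θ ≈ 78.9

For Gamma(k, scale θ): mean = kθ, variance = kθ², so CV = 1/√k.
CV = 0.73, hence k = 1/CV² = 1.88.
Then θ = mean/k = 148/1.88 = 78.9.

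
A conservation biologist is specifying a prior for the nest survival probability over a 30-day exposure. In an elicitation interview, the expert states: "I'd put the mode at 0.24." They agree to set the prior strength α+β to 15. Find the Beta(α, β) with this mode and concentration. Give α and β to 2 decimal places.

α = 4.12, β = 10.88

For α,β > 1 the Beta mode is (α−1)/(α+β−2). With α+β = 15, the mode is (α−1)/13.
Set (α−1)/13 = 0.24 → α = 1 + 0.24·13 = 4.12.
β = 15 − α = 10.88.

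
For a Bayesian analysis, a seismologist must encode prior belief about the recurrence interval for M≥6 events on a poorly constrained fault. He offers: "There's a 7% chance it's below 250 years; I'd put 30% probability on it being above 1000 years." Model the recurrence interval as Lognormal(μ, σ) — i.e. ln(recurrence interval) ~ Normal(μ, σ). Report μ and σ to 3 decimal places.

If T ~ Lognormal(μ,σ) then ln T ~ Normal(μ,σ), so the p-quantile of ln T is μ + z_p·σ.
ln(250) = 5.521 and ln(1000) = 6.908; z_{0.07} = -1.476, z_{0.7} = 0.5244.
σ = (6.908 − 5.521)/(0.5244 − (-1.476)) = 0.693.
μ = 5.521 − (-1.476)·0.693 = 6.544.

μ ≈ 6.544, σ ≈ 0.693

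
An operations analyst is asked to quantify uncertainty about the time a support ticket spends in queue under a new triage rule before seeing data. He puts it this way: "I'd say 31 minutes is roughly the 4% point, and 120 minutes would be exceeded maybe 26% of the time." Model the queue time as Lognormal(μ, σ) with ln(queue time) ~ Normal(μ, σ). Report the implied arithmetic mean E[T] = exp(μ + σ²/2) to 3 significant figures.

If T ~ Lognormal(μ,σ) then ln T ~ Normal(μ,σ), so the p-quantile of ln T is μ + z_p·σ.
ln(31) = 3.434 and ln(120) = 4.787; z_{0.04} = -1.751, z_{0.74} = 0.6433.
σ = (4.787 − 3.434)/(0.6433 − (-1.751)) = 0.565.
μ = 3.434 − (-1.751)·0.565 = 4.424.
E[T] = exp(μ + σ²/2) = exp(4.424 + 0.1598) = 97.9 minutes.

E[T] ≈ 97.9 minutes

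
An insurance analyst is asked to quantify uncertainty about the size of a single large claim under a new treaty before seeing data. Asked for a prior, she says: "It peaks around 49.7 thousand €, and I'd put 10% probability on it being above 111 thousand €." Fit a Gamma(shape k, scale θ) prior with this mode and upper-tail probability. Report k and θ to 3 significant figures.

k ≈ 3.98, θ ≈ 16.7

Gamma(k,θ) with k>1 has mode (k−1)θ, so θ = 49.7/(k−1).
Need P(X < 111) = 0.9 with θ tied to k this way. Start at k = 2, θ = 49.7: P(X<111) ≈ 0.653.
Too low — raise k to concentrate. Iterating converges to k ≈ 3.98.
Then θ = 49.7/(3.98−1) ≈ 16.7.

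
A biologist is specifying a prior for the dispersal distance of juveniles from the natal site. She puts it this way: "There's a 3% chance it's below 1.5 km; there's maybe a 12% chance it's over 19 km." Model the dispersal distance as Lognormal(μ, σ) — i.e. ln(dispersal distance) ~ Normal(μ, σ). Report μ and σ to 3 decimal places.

If T ~ Lognormal(μ,σ) then ln T ~ Normal(μ,σ), so the p-quantile of ln T is μ + z_p·σ.
ln(1.5) = 0.4055 and ln(19) = 2.944; z_{0.03} = -1.881, z_{0.88} = 1.175.
σ = (2.944 − 0.4055)/(1.175 − (-1.881)) = 0.831.
μ = 0.4055 − (-1.881)·0.831 = 1.968.

μ ≈ 1.968, σ ≈ 0.831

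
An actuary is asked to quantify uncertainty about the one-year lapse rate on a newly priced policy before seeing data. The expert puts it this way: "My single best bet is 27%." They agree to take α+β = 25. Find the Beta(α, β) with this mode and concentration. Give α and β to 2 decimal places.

For α,β > 1 the Beta mode is (α−1)/(α+β−2). With α+β = 25, the mode is (α−1)/23.
Set (α−1)/23 = 0.27 → α = 1 + 0.27·23 = 7.21.
β = 25 − α = 17.79.

α = 7.21, β = 17.79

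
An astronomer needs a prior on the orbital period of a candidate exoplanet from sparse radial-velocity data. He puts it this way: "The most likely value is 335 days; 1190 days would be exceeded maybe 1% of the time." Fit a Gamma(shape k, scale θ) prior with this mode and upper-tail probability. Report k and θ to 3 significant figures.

Gamma(k,θ) with k>1 has mode (k−1)θ, so θ = 335/(k−1).
Need P(X < 1190) = 0.99 with θ tied to k this way. Start at k = 2, θ = 335: P(X<1190) ≈ 0.870.
Too low — raise k to concentrate. Iterating converges to k ≈ 3.69.
Then θ = 335/(3.69−1) ≈ 125.

k ≈ 3.69, θ ≈ 125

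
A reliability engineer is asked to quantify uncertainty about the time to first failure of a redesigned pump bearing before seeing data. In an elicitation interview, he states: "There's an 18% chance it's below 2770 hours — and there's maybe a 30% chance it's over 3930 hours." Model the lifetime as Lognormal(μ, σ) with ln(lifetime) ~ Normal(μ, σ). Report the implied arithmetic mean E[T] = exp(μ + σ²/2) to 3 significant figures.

E[T] ≈ 3560 hours

If T ~ Lognormal(μ,σ) then ln T ~ Normal(μ,σ), so the p-quantile of ln T is μ + z_p·σ.
ln(2770) = 7.927 and ln(3930) = 8.276; z_{0.18} = -0.9154, z_{0.7} = 0.5244.
σ = (8.276 − 7.927)/(0.5244 − (-0.9154)) = 0.243.
μ = 7.927 − (-0.9154)·0.243 = 8.149.
E[T] = exp(μ + σ²/2) = exp(8.149 + 0.0295) = 3560 hours.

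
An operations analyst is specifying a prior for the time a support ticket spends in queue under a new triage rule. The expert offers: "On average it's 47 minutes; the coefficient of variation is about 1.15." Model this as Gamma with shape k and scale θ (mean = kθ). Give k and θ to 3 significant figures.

k ≈ 0.756, θ ≈ 62.2

For Gamma(k, scale θ): mean = kθ, variance = kθ², so CV = 1/√k.
CV = 1.15, hence k = 1/CV² = 0.756.
Then θ = mean/k = 47/0.756 = 62.2.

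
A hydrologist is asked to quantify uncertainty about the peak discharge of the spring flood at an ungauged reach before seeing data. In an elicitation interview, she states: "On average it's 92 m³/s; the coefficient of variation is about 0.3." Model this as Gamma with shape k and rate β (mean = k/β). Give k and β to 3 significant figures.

For Gamma(k, rate β): mean = k/β, variance = k/β², so CV = 1/√k.
CV = 0.3, hence k = 1/CV² = 11.1.
Then β = k/mean = 11.1/92 = 0.121.

k ≈ 11.1, β ≈ 0.121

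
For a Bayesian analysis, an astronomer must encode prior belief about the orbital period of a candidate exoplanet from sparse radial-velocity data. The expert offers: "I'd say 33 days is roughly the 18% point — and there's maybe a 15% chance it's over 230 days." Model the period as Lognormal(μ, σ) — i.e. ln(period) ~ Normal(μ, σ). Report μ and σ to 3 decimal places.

If T ~ Lognormal(μ,σ) then ln T ~ Normal(μ,σ), so the p-quantile of ln T is μ + z_p·σ.
ln(33) = 3.497 and ln(230) = 5.438; z_{0.18} = -0.9154, z_{0.85} = 1.036.
σ = (5.438 − 3.497)/(1.036 − (-0.9154)) = 0.995.
μ = 3.497 − (-0.9154)·0.995 = 4.407.

μ ≈ 4.407, σ ≈ 0.995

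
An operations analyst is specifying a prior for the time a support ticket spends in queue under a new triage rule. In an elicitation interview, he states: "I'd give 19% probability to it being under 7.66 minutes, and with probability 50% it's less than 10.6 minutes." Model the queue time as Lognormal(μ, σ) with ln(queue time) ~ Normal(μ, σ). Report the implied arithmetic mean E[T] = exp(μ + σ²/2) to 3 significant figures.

E[T] ≈ 11.4 minutes

If T ~ Lognormal(μ,σ) then ln T ~ Normal(μ,σ), so the p-quantile of ln T is μ + z_p·σ.
ln(7.66) = 2.036 and ln(10.6) = 2.361; z_{0.19} = -0.8779, z_{0.5} = 0.
σ = (2.361 − 2.036)/(0 − (-0.8779)) = 0.370.
μ = 2.036 − (-0.8779)·0.370 = 2.361.
E[T] = exp(μ + σ²/2) = exp(2.361 + 0.0685) = 11.4 minutes.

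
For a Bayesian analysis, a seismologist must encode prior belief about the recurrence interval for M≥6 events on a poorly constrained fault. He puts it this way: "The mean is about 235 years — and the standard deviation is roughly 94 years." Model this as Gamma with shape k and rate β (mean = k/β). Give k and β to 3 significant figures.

k ≈ 6.25, β ≈ 0.0266

For Gamma(k, rate β): mean = k/β, variance = k/β², so CV = 1/√k.
CV = SD/mean = 94/235 = 0.4, hence k = 1/CV² = 6.25.
Then β = k/mean = 6.25/235 = 0.0266.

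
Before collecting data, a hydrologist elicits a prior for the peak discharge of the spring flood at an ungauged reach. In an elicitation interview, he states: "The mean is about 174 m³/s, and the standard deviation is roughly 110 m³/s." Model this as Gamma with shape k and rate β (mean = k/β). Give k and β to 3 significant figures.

k ≈ 2.5, β ≈ 0.0144

For Gamma(k, rate β): mean = k/β, variance = k/β², so CV = 1/√k.
CV = SD/mean = 110/174 = 0.6322, hence k = 1/CV² = 2.5.
Then β = k/mean = 2.5/174 = 0.0144.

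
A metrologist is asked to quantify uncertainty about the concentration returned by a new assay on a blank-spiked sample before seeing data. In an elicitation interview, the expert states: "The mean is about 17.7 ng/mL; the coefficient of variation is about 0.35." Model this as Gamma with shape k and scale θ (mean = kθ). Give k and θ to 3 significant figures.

For Gamma(k, scale θ): mean = kθ, variance = kθ², so CV = 1/√k.
CV = 0.35, hence k = 1/CV² = 8.16.
Then θ = mean/k = 17.7/8.16 = 2.17.

k ≈ 8.16, θ ≈ 2.17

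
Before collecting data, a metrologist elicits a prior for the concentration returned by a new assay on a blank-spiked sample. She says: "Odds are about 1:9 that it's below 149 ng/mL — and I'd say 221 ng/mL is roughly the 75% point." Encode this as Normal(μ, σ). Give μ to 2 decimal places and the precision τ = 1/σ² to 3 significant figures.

The p-quantile of Normal(μ,σ) is μ + z_p·σ, with z_{0.1} = -1.282 and z_{0.75} = 0.6745.
Eliminate σ: μ = (z₂·x₁ − z₁·x₂)/(z₂ − z₁) = (0.6745·149 − (-1.282)·221)/1.956 = 196.17.
Then σ = (x₂ − x₁)/(z₂ − z₁) = (221 − 149)/1.956 = 36.81.
Precision τ = 1/σ² = 1/36.81² = 0.000738.

μ = 196.17, τ = 0.000738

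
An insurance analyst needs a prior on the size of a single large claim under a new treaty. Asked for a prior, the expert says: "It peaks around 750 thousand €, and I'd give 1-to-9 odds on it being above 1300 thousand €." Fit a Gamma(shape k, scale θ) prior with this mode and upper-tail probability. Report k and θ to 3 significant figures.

k ≈ 7.27, θ ≈ 120

Gamma(k,θ) with k>1 has mode (k−1)θ, so θ = 750/(k−1).
Need P(X < 1300) = 0.9 with θ tied to k this way. Start at k = 2, θ = 750: P(X<1300) ≈ 0.517.
Too low — raise k to concentrate. Iterating converges to k ≈ 7.27.
Then θ = 750/(7.27−1) ≈ 120.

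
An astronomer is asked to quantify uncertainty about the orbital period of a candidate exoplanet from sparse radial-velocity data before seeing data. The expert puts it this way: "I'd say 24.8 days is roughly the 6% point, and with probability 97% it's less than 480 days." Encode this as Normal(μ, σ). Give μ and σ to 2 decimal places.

For Normal(μ,σ), the p-quantile is μ + z_p·σ. Here z_{0.06} = -1.555, z_{0.97} = 1.881.
So 24.8 = μ − 1.555σ and 480 = μ + 1.881σ.
Subtracting: σ = (480 − 24.8)/(1.881 − (-1.555)) = 132.50.
Then μ = 24.8 − (-1.555)·132.50 = 230.80.

μ = 230.80, σ = 132.50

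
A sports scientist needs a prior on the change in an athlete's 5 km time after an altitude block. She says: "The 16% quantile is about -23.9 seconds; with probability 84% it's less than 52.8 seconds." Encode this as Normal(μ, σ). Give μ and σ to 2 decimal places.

μ = 14.45, σ = 38.56

For Normal(μ,σ), the p-quantile is μ + z_p·σ. Here z_{0.16} = -0.9945, z_{0.84} = 0.9945.
So -23.9 = μ − 0.9945σ and 52.8 = μ + 0.9945σ.
Subtracting: σ = (52.8 − -23.9)/(0.9945 − (-0.9945)) = 38.56.
Then μ = -23.9 − (-0.9945)·38.56 = 14.45.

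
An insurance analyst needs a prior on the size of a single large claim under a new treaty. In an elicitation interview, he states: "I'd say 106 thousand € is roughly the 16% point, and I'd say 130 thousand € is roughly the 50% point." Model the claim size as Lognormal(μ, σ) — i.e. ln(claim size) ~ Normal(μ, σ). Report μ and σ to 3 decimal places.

μ ≈ 4.868, σ ≈ 0.205

If T ~ Lognormal(μ,σ) then ln T ~ Normal(μ,σ), so the p-quantile of ln T is μ + z_p·σ.
ln(106) = 4.663 and ln(130) = 4.868; z_{0.16} = -0.9945, z_{0.5} = 0.
σ = (4.868 − 4.663)/(0 − (-0.9945)) = 0.205.
μ = 4.663 − (-0.9945)·0.205 = 4.868.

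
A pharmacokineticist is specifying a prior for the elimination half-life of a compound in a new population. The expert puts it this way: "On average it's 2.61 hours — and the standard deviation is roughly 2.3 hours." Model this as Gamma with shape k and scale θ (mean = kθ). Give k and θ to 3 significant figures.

For Gamma(k, scale θ): mean = kθ, variance = kθ², so CV = 1/√k.
CV = SD/mean = 2.3/2.61 = 0.8812, hence k = 1/CV² = 1.29.
Then θ = mean/k = 2.61/1.29 = 2.03.

k ≈ 1.29, θ ≈ 2.03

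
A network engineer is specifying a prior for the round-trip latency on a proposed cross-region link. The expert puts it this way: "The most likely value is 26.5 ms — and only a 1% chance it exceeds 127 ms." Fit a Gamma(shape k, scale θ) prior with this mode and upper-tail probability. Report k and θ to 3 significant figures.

Gamma(k,θ) with k>1 has mode (k−1)θ, so θ = 26.5/(k−1).
Need P(X < 127) = 0.99 with θ tied to k this way. Start at k = 2, θ = 26.5: P(X<127) ≈ 0.952.
Too low — raise k to concentrate. Iterating converges to k ≈ 2.62.
Then θ = 26.5/(2.62−1) ≈ 16.4.

k ≈ 2.62, θ ≈ 16.4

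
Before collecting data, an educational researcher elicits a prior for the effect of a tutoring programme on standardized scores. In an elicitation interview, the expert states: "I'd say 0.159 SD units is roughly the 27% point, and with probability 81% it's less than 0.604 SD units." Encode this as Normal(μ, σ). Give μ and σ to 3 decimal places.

μ = 0.342, σ = 0.299

The p-quantile of Normal(μ,σ) is μ + z_p·σ, with z_{0.27} = -0.6128 and z_{0.81} = 0.8779.
Eliminate σ: μ = (z₂·x₁ − z₁·x₂)/(z₂ − z₁) = (0.8779·0.159 − (-0.6128)·0.604)/1.491 = 0.342.
Then σ = (x₂ − x₁)/(z₂ − z₁) = (0.604 − 0.159)/1.491 = 0.299.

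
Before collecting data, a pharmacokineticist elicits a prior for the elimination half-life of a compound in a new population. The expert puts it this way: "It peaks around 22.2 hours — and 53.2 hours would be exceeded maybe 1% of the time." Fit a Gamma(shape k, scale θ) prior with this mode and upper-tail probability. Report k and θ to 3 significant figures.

k ≈ 7.2, θ ≈ 3.58

Gamma(k,θ) with k>1 has mode (k−1)θ, so θ = 22.2/(k−1).
Need P(X < 53.2) = 0.99 with θ tied to k this way. Start at k = 2, θ = 22.2: P(X<53.2) ≈ 0.691.
Too low — raise k to concentrate. Iterating converges to k ≈ 7.2.
Then θ = 22.2/(7.2−1) ≈ 3.58.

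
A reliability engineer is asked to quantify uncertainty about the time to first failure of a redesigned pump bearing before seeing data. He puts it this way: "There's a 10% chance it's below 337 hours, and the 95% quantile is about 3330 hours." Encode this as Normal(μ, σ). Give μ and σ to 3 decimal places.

For Normal(μ,σ), the p-quantile is μ + z_p·σ. Here z_{0.1} = -1.282, z_{0.95} = 1.645.
So 337 = μ − 1.282σ and 3330 = μ + 1.645σ.
Subtracting: σ = (3330 − 337)/(1.645 − (-1.282)) = 1022.757.
Then μ = 337 − (-1.282)·1022.757 = 1647.715.

μ = 1647.715, σ = 1022.757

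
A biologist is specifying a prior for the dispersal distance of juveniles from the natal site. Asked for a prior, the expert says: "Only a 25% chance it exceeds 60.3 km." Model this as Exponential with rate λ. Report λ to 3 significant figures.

λ ≈ 0.023

P(T > 60.3) = e^(−λ·60.3) = 0.25, so λ = −ln(0.25)/60.3 = 0.023.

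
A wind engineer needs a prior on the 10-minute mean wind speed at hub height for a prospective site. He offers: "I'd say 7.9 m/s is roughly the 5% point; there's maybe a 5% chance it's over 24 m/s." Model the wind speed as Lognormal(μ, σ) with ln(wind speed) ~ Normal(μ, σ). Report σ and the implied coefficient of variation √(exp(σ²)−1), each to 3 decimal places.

σ ≈ 0.338, CV ≈ 0.348

If T ~ Lognormal(μ,σ) then ln T ~ Normal(μ,σ), so the p-quantile of ln T is μ + z_p·σ.
ln(7.9) = 2.067 and ln(24) = 3.178; z_{0.05} = -1.645, z_{0.95} = 1.645.
σ = (3.178 − 2.067)/(1.645 − (-1.645)) = 0.338.
μ = 2.067 − (-1.645)·0.338 = 2.622.
CV = √(exp(σ²)−1) = √(exp(0.1141)−1) = 0.348.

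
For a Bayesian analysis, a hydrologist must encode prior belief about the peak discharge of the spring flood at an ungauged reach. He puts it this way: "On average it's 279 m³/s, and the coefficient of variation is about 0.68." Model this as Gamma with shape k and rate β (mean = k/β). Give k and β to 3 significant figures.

For Gamma(k, rate β): mean = k/β, variance = k/β², so CV = 1/√k.
CV = 0.68, hence k = 1/CV² = 2.16.
Then β = k/mean = 2.16/279 = 0.00775.

k ≈ 2.16, β ≈ 0.00775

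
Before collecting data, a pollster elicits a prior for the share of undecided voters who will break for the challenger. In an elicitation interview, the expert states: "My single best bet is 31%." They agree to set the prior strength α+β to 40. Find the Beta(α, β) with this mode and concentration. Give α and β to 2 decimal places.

α = 12.78, β = 27.22

For α,β > 1 the Beta mode is (α−1)/(α+β−2). With α+β = 40, the mode is (α−1)/38.
Set (α−1)/38 = 0.31 → α = 1 + 0.31·38 = 12.78.
β = 40 − α = 27.22.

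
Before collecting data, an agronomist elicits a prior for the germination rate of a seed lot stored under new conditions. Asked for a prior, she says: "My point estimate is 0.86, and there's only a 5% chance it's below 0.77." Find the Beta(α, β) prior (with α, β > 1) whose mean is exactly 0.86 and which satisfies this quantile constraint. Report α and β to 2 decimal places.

α ≈ 40.73, β ≈ 6.63

With mean 0.86 fixed, write α = 0.86s, β = 0.14s where s = α+β.
Need P(θ < 0.77) = 0.05 under Beta(0.86s, 0.14s). Normal approximation: (q−m)/√(m(1−m)/s) ≈ z_{0.05} = -1.64, so s ≈ 0.86·0.14·(-1.64)²/(0.77−0.86)² = 40.2.
At s = 40.2: P(θ<0.77) ≈ 0.063. Adjusting to match 0.05 gives s ≈ 47.36.
So α = 0.86·47.36 ≈ 40.73, β = 0.14·47.36 ≈ 6.63.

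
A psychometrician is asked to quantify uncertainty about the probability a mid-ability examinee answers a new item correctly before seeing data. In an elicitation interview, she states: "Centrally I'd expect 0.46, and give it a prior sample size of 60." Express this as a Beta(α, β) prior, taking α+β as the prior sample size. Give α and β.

Under the effective-sample-size interpretation, Beta(α, β) has prior mean α/(α+β) and prior sample size α+β.
So α+β = 60 and α/(α+β) = 0.46, giving α = 0.46·60 = 27.6 and β = 60 − 27.6 = 32.4.

α = 27.6, β = 32.4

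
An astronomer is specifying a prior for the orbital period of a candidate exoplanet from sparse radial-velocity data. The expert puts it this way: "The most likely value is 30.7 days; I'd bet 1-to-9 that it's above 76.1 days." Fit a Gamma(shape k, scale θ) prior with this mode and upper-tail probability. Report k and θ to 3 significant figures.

k ≈ 3.33, θ ≈ 13.2

Gamma(k,θ) with k>1 has mode (k−1)θ, so θ = 30.7/(k−1).
Need P(X < 76.1) = 0.9 with θ tied to k this way. Start at k = 2, θ = 30.7: P(X<76.1) ≈ 0.708.
Too low — raise k to concentrate. Iterating converges to k ≈ 3.33.
Then θ = 30.7/(3.33−1) ≈ 13.2.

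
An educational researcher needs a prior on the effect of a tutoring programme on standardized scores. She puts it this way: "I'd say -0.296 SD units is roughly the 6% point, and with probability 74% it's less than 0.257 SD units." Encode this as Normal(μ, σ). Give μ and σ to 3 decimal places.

μ = 0.095, σ = 0.252

The p-quantile of Normal(μ,σ) is μ + z_p·σ, with z_{0.06} = -1.555 and z_{0.74} = 0.6433.
Eliminate σ: μ = (z₂·x₁ − z₁·x₂)/(z₂ − z₁) = (0.6433·-0.296 − (-1.555)·0.257)/2.198 = 0.095.
Then σ = (x₂ − x₁)/(z₂ − z₁) = (0.257 − -0.296)/2.198 = 0.252.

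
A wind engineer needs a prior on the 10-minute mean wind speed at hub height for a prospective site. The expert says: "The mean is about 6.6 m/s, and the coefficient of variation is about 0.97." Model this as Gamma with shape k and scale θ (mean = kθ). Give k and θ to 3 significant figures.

k ≈ 1.06, θ ≈ 6.21

For Gamma(k, scale θ): mean = kθ, variance = kθ², so CV = 1/√k.
CV = 0.97, hence k = 1/CV² = 1.06.
Then θ = mean/k = 6.6/1.06 = 6.21.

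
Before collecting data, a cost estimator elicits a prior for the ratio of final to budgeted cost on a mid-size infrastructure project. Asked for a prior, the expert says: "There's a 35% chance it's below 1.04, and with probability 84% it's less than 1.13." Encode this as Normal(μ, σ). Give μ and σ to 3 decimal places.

The p-quantile of Normal(μ,σ) is μ + z_p·σ, with z_{0.35} = -0.3853 and z_{0.84} = 0.9945.
Eliminate σ: μ = (z₂·x₁ − z₁·x₂)/(z₂ − z₁) = (0.9945·1.04 − (-0.3853)·1.13)/1.38 = 1.065.
Then σ = (x₂ − x₁)/(z₂ − z₁) = (1.13 − 1.04)/1.38 = 0.065.

μ = 1.065, σ = 0.065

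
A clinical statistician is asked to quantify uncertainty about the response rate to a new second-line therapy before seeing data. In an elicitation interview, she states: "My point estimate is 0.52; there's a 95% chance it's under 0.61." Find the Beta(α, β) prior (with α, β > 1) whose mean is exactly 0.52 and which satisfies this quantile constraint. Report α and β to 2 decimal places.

With mean 0.52 fixed, write α = 0.52s, β = 0.48s where s = α+β.
Need P(θ < 0.61) = 0.95 under Beta(0.52s, 0.48s). Normal approximation: (q−m)/√(m(1−m)/s) ≈ z_{0.95} = 1.64, so s ≈ 0.52·0.48·(1.64)²/(0.61−0.52)² = 83.4.
At s = 83.4: P(θ<0.61) ≈ 0.951. Adjusting to match 0.95 gives s ≈ 81.99.
So α = 0.52·81.99 ≈ 42.64, β = 0.48·81.99 ≈ 39.36.

α ≈ 42.64, β ≈ 39.36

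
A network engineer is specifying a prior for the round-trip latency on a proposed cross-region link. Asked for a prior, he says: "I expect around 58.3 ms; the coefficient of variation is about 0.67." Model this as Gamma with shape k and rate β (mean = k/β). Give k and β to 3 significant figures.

For Gamma(k, rate β): mean = k/β, variance = k/β², so CV = 1/√k.
CV = 0.67, hence k = 1/CV² = 2.23.
Then β = k/mean = 2.23/58.3 = 0.0382.

k ≈ 2.23, β ≈ 0.0382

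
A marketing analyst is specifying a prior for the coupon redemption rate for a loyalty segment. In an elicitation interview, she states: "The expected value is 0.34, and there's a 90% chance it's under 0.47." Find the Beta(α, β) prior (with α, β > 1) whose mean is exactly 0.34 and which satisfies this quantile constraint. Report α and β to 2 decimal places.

α ≈ 7.64, β ≈ 14.82

With mean 0.34 fixed, write α = 0.34s, β = 0.66s where s = α+β.
Need P(θ < 0.47) = 0.9 under Beta(0.34s, 0.66s). Normal approximation: (q−m)/√(m(1−m)/s) ≈ z_{0.9} = 1.28, so s ≈ 0.34·0.66·(1.28)²/(0.47−0.34)² = 21.8.
At s = 21.8: P(θ<0.47) ≈ 0.897. Adjusting to match 0.9 gives s ≈ 22.46.
So α = 0.34·22.46 ≈ 7.64, β = 0.66·22.46 ≈ 14.82.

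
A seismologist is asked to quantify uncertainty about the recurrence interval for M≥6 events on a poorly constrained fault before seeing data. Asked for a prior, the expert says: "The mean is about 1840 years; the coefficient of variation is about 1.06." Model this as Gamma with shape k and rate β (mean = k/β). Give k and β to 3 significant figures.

For Gamma(k, rate β): mean = k/β, variance = k/β², so CV = 1/√k.
CV = 1.06, hence k = 1/CV² = 0.89.
Then β = k/mean = 0.89/1840 = 0.000484.

k ≈ 0.89, β ≈ 0.000484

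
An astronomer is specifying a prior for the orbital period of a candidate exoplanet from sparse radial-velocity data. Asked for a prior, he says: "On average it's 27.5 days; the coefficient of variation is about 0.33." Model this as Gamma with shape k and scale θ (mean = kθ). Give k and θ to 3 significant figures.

k ≈ 9.18, θ ≈ 2.99

For Gamma(k, scale θ): mean = kθ, variance = kθ², so CV = 1/√k.
CV = 0.33, hence k = 1/CV² = 9.18.
Then θ = mean/k = 27.5/9.18 = 2.99.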